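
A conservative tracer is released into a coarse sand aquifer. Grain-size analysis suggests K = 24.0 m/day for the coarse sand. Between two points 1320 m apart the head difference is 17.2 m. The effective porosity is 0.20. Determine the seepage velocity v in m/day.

1.56

Hydraulic gradient i = Δh / L = 17.2 / 1320 = 0.01303.
Darcy flux q = K · i = 24.00 × 0.01303 = 0.3127 m/day.
Seepage velocity v = q / n_e = 0.3127 / 0.20 = 1.564 m/day.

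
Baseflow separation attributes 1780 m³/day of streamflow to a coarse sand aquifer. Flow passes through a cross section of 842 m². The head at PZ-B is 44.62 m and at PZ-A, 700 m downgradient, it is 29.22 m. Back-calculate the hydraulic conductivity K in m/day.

Hydraulic gradient i = (44.62 − 29.22) / 700 = 15.4 / 700 = 0.02200.
From Q = K·A·i, K = Q / (A·i) = 1780 / (842.0 × 0.02200) = 96.09 m/day.

96.1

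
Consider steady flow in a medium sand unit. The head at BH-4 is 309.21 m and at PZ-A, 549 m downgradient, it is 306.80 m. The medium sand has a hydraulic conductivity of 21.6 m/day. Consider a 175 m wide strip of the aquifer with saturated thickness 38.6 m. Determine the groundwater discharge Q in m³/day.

641

Cross-sectional area A = 175 × 38.6 = 6755 m².
Hydraulic gradient i = (309.21 − 306.80) / 549 = 2.41 / 549 = 0.004390.
Darcy's law: Q = K · A · i = 21.60 × 6755 × 0.004390 = 640.5 m³/day.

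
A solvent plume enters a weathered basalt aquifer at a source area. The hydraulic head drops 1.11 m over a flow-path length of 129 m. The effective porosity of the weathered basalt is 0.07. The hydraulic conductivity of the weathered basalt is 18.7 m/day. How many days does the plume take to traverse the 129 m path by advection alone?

Hydraulic gradient i = Δh / L = 1.11 / 129 = 0.008605.
Darcy flux q = K · i = 18.70 × 0.008605 = 0.1609 m/day.
Seepage velocity v = q / n_e = 0.1609 / 0.07 = 2.299 m/day.
Travel time t = L / v = 129 / 2.299 = 56.12 days.

56.1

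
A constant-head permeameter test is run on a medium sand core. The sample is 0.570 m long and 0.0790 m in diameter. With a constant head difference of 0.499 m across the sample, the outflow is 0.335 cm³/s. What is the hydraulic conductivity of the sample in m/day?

6.75

Cross-sectional area A = π·(d/2)² = π × (0.0790/2)² = 0.004902 m².
Convert discharge: 0.335 cm³/s = 3.350e-07 m³/s.
Darcy's law rearranged: K = Q·L / (A·Δh) = 3.350e-07 × 0.570 / (0.004902 × 0.499) = 7.807e-05 m/s = 6.745 m/day.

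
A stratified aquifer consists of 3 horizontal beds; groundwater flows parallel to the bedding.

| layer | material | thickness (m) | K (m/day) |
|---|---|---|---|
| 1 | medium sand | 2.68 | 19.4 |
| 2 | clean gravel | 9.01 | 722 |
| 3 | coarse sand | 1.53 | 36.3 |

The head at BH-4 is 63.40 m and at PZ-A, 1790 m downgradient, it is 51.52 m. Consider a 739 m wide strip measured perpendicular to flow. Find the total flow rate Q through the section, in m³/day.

32400

Flow is parallel to layering, so each bed carries its own Darcy discharge and the transmissivities add.
Σ(K_i·b_i) = 19.4×2.68 + 722×9.01 + 36.3×1.53 = 6613 m²/day.
Hydraulic gradient i = (63.40 − 51.52) / 1790 = 11.88 / 1790 = 0.006637.
Q = Σ(K_i·b_i) · W · i = 6613 × 739 × 0.006637 = 32433 m³/day.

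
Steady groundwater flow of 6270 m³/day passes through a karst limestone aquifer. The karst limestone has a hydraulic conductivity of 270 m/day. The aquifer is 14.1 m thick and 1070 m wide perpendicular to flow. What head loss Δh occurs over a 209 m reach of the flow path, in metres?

0.322

Cross-sectional area A = 1070 × 14.1 = 15087 m².
From Q = K·A·i, i = Q / (K·A) = 6270 / (270.0 × 15087) = 0.001539.
Head loss Δh = i · L = 0.001539 × 209 = 0.3217 m.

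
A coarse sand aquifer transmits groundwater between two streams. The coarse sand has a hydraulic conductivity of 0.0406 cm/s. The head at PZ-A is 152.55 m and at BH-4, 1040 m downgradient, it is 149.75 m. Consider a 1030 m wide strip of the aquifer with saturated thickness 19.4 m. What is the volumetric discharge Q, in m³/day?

Convert K: 0.0406 cm/s × 864 = 35.08 m/day.
Cross-sectional area A = 1030 × 19.4 = 19982 m².
Hydraulic gradient i = (152.55 − 149.75) / 1040 = 2.8 / 1040 = 0.002692.
Darcy's law: Q = K · A · i = 35.08 × 19982 × 0.002692 = 1887 m³/day.

1890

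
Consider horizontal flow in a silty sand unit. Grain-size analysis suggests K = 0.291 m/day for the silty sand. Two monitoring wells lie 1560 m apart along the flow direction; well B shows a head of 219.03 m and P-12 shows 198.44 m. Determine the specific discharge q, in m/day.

0.00384

Hydraulic gradient i = (219.03 − 198.44) / 1560 = 20.59 / 1560 = 0.01320.
Specific discharge q = K · i = 0.2910 × 0.01320 = 0.003841 m/day.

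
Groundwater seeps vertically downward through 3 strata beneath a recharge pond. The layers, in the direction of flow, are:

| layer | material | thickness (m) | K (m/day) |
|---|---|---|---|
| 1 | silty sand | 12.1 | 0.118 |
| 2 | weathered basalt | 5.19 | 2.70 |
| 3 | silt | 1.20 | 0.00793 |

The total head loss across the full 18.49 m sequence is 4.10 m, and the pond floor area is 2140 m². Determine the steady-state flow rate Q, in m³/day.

34.3

Flow is perpendicular to layering, so the layers act in series and the equivalent K is the thickness-weighted harmonic mean.
Total thickness L = 12.1 + 5.19 + 1.20 = 18.49 m.
Σ(b_i/K_i) = 12.1/0.118 + 5.19/2.70 + 1.20/0.00793 = 255.8 d.
K_eq = L / Σ(b_i/K_i) = 18.49 / 255.8 = 0.07229 m/day.
Q = K_eq · A · (Δh/L) = 0.07229 × 2140 × (4.10/18.49) = 34.30 m³/day.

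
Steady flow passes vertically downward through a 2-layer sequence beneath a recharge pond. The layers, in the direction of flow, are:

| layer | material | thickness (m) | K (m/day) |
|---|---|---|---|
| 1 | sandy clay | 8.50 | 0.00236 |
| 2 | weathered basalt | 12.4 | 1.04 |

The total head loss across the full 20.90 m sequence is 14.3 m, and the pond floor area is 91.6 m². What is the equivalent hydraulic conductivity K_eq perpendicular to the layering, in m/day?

0.00578

Flow is perpendicular to layering, so the layers act in series and the equivalent K is the thickness-weighted harmonic mean.
Total thickness L = 8.50 + 12.4 = 20.90 m.
Σ(b_i/K_i) = 8.50/0.00236 + 12.4/1.04 = 3614 d.
K_eq = L / Σ(b_i/K_i) = 20.90 / 3614 = 0.005784 m/day.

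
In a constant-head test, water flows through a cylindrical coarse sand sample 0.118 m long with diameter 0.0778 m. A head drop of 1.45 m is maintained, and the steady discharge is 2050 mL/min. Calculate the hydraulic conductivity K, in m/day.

Cross-sectional area A = π·(d/2)² = π × (0.0778/2)² = 0.004754 m².
Convert discharge: 2050 mL/min = 3.417e-05 m³/s.
Darcy's law rearranged: K = Q·L / (A·Δh) = 3.417e-05 × 0.118 / (0.004754 × 1.45) = 0.0005849 m/s = 50.53 m/day.

50.5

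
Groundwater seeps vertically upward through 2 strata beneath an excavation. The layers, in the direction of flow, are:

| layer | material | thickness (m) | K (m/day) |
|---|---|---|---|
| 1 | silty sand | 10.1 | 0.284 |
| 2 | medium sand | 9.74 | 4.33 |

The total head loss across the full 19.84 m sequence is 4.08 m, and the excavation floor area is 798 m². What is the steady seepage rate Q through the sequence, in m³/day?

86.1

Flow is perpendicular to layering, so the layers act in series and the equivalent K is the thickness-weighted harmonic mean.
Total thickness L = 10.1 + 9.74 = 19.84 m.
Σ(b_i/K_i) = 10.1/0.284 + 9.74/4.33 = 37.81 d.
K_eq = L / Σ(b_i/K_i) = 19.84 / 37.81 = 0.5247 m/day.
Q = K_eq · A · (Δh/L) = 0.5247 × 798 × (4.08/19.84) = 86.10 m³/day.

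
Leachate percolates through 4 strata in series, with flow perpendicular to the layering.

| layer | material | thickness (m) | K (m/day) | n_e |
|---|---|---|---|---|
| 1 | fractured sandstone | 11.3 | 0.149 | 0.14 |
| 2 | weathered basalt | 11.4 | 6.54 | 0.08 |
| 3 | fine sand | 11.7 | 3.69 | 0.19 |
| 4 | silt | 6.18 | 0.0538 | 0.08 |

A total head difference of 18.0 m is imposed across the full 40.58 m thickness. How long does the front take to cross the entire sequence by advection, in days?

With flow normal to the layers, continuity requires the same specific discharge q through every layer.
Σ(b_i/K_i) = 11.3/0.149 + 11.4/6.54 + 11.7/3.69 + 6.18/0.0538 = 195.6 d.
q = Δh / Σ(b_i/K_i) = 18.0 / 195.6 = 0.09201 m/day.
In each layer the seepage velocity is v_i = q/n_i, so the layer transit time is t_i = b_i·n_i / q:
  layer 1 (fractured sandstone): t_1 = 11.3 × 0.14 / 0.09201 = 17.19 d
  layer 2 (weathered basalt): t_2 = 11.4 × 0.08 / 0.09201 = 9.912 d
  layer 3 (fine sand): t_3 = 11.7 × 0.19 / 0.09201 = 24.16 d
  layer 4 (silt): t_4 = 6.18 × 0.08 / 0.09201 = 5.373 d
Total t = Σ t_i = 56.64 days.

56.6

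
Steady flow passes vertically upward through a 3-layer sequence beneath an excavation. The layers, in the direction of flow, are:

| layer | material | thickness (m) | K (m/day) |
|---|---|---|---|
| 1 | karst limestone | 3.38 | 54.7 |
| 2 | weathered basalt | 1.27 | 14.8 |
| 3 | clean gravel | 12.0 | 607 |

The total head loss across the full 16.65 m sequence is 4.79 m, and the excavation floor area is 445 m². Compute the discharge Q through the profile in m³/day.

Flow is perpendicular to layering, so the layers act in series and the equivalent K is the thickness-weighted harmonic mean.
Total thickness L = 3.38 + 1.27 + 12.0 = 16.65 m.
Σ(b_i/K_i) = 3.38/54.7 + 1.27/14.8 + 12.0/607 = 0.1674 d.
K_eq = L / Σ(b_i/K_i) = 16.65 / 0.1674 = 99.48 m/day.
Q = K_eq · A · (Δh/L) = 99.48 × 445 × (4.79/16.65) = 12735 m³/day.

12700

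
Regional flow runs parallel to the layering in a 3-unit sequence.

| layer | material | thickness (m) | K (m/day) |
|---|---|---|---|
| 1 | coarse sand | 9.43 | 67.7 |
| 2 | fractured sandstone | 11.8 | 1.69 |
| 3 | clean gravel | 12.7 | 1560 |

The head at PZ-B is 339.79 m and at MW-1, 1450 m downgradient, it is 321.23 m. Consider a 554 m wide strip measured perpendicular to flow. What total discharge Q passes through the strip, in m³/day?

Flow is parallel to layering, so each bed carries its own Darcy discharge and the transmissivities add.
Σ(K_i·b_i) = 67.7×9.43 + 1.69×11.8 + 1560×12.7 = 20470 m²/day.
Hydraulic gradient i = (339.79 − 321.23) / 1450 = 18.56 / 1450 = 0.01280.
Q = Σ(K_i·b_i) · W · i = 20470 × 554 × 0.01280 = 1.452e+05 m³/day.

145000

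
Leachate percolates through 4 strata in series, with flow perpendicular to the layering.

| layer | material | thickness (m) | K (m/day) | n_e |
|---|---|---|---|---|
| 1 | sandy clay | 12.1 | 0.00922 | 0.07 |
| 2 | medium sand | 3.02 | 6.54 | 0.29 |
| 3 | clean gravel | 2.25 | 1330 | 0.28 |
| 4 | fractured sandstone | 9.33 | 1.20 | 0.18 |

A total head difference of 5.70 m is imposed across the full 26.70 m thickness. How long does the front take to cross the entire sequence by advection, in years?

With flow normal to the layers, continuity requires the same specific discharge q through every layer.
Σ(b_i/K_i) = 12.1/0.00922 + 3.02/6.54 + 2.25/1330 + 9.33/1.20 = 1321 d.
q = Δh / Σ(b_i/K_i) = 5.70 / 1321 = 0.004316 m/day.
In each layer the seepage velocity is v_i = q/n_i, so the layer transit time is t_i = b_i·n_i / q:
  layer 1 (sandy clay): t_1 = 12.1 × 0.07 / 0.004316 = 196.2 d
  layer 2 (medium sand): t_2 = 3.02 × 0.29 / 0.004316 = 202.9 d
  layer 3 (clean gravel): t_3 = 2.25 × 0.28 / 0.004316 = 146.0 d
  layer 4 (fractured sandstone): t_4 = 9.33 × 0.18 / 0.004316 = 389.1 d
Total t = Σ t_i = 934.2 days = 2.558 years.

2.56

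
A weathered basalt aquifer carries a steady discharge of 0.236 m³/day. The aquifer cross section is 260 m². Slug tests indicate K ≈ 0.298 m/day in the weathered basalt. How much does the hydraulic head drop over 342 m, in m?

From Q = K·A·i, i = Q / (K·A) = 0.236 / (0.2980 × 260.0) = 0.003046.
Head loss Δh = i · L = 0.003046 × 342 = 1.042 m.

1.04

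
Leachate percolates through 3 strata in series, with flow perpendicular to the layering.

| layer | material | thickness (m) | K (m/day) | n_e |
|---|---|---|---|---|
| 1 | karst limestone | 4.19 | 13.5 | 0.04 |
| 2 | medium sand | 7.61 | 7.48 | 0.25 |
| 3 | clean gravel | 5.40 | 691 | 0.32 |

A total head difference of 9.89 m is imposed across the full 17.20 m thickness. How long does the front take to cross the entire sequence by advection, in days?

0.513

With flow normal to the layers, continuity requires the same specific discharge q through every layer.
Σ(b_i/K_i) = 4.19/13.5 + 7.61/7.48 + 5.40/691 = 1.336 d.
q = Δh / Σ(b_i/K_i) = 9.89 / 1.336 = 7.405 m/day.
In each layer the seepage velocity is v_i = q/n_i, so the layer transit time is t_i = b_i·n_i / q:
  layer 1 (karst limestone): t_1 = 4.19 × 0.04 / 7.405 = 0.02263 d
  layer 2 (medium sand): t_2 = 7.61 × 0.25 / 7.405 = 0.2569 d
  layer 3 (clean gravel): t_3 = 5.40 × 0.32 / 7.405 = 0.2334 d
Total t = Σ t_i = 0.5129 days.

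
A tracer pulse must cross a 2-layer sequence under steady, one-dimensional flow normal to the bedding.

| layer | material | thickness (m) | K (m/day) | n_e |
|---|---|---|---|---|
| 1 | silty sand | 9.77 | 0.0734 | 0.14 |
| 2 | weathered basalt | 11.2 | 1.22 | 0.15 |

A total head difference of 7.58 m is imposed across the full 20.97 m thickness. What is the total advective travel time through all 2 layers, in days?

With flow normal to the layers, continuity requires the same specific discharge q through every layer.
Σ(b_i/K_i) = 9.77/0.0734 + 11.2/1.22 = 142.3 d.
q = Δh / Σ(b_i/K_i) = 7.58 / 142.3 = 0.05327 m/day.
In each layer the seepage velocity is v_i = q/n_i, so the layer transit time is t_i = b_i·n_i / q:
  layer 1 (silty sand): t_1 = 9.77 × 0.14 / 0.05327 = 25.68 d
  layer 2 (weathered basalt): t_2 = 11.2 × 0.15 / 0.05327 = 31.54 d
Total t = Σ t_i = 57.21 days.

57.2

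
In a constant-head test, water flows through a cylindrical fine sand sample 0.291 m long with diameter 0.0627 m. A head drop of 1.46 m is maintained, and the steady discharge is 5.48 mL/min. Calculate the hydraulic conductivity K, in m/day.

0.509

Cross-sectional area A = π·(d/2)² = π × (0.0627/2)² = 0.003088 m².
Convert discharge: 5.48 mL/min = 9.133e-08 m³/s.
Darcy's law rearranged: K = Q·L / (A·Δh) = 9.133e-08 × 0.291 / (0.003088 × 1.46) = 5.896e-06 m/s = 0.5094 m/day.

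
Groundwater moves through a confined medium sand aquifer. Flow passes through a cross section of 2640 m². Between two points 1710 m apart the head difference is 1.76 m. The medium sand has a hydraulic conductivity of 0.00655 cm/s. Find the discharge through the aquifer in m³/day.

Convert K: 0.00655 cm/s × 864 = 5.659 m/day.
Hydraulic gradient i = Δh / L = 1.76 / 1710 = 0.001029.
Darcy's law: Q = K · A · i = 5.659 × 2640 × 0.001029 = 15.38 m³/day.

15.4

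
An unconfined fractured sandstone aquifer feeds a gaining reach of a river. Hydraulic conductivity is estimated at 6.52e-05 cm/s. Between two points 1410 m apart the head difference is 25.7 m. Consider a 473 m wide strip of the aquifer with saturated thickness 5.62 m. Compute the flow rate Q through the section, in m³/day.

Convert K: 6.52e-05 cm/s × 864 = 0.05633 m/day.
Cross-sectional area A = 473 × 5.62 = 2658 m².
Hydraulic gradient i = Δh / L = 25.7 / 1410 = 0.01823.
Darcy's law: Q = K · A · i = 0.05633 × 2658 × 0.01823 = 2.729 m³/day.

2.73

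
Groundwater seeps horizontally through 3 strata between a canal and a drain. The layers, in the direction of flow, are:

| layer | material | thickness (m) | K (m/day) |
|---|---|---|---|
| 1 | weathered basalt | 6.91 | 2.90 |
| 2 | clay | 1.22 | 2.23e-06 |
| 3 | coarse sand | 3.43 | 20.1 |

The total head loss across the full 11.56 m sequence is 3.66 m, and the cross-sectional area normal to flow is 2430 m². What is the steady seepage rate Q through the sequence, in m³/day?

0.0163

Flow is perpendicular to layering, so the layers act in series and the equivalent K is the thickness-weighted harmonic mean.
Total thickness L = 6.91 + 1.22 + 3.43 = 11.56 m.
Σ(b_i/K_i) = 6.91/2.90 + 1.22/2.23e-06 + 3.43/20.1 = 5.471e+05 d.
K_eq = L / Σ(b_i/K_i) = 11.56 / 5.471e+05 = 2.113e-05 m/day.
Q = K_eq · A · (Δh/L) = 2.113e-05 × 2430 × (3.66/11.56) = 0.01626 m³/day.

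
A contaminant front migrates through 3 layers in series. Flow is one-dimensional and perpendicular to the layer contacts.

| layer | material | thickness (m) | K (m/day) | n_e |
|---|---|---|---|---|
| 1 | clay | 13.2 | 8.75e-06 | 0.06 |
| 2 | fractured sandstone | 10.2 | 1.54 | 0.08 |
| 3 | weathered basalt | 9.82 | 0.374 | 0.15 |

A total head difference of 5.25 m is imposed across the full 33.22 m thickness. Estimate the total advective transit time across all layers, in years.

With flow normal to the layers, continuity requires the same specific discharge q through every layer.
Σ(b_i/K_i) = 13.2/8.75e-06 + 10.2/1.54 + 9.82/0.374 = 1.509e+06 d.
q = Δh / Σ(b_i/K_i) = 5.25 / 1.509e+06 = 3.480e-06 m/day.
In each layer the seepage velocity is v_i = q/n_i, so the layer transit time is t_i = b_i·n_i / q:
  layer 1 (clay): t_1 = 13.2 × 0.06 / 3.480e-06 = 2.276e+05 d
  layer 2 (fractured sandstone): t_2 = 10.2 × 0.08 / 3.480e-06 = 2.345e+05 d
  layer 3 (weathered basalt): t_3 = 9.82 × 0.15 / 3.480e-06 = 4.233e+05 d
Total t = Σ t_i = 8.853e+05 days = 2424 years.

2420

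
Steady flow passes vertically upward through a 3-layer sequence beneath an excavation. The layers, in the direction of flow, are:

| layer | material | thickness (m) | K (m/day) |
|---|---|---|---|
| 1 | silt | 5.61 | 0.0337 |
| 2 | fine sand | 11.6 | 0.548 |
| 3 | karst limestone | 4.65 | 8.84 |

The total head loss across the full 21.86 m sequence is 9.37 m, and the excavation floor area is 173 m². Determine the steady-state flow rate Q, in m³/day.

8.61

Flow is perpendicular to layering, so the layers act in series and the equivalent K is the thickness-weighted harmonic mean.
Total thickness L = 5.61 + 11.6 + 4.65 = 21.86 m.
Σ(b_i/K_i) = 5.61/0.0337 + 11.6/0.548 + 4.65/8.84 = 188.2 d.
K_eq = L / Σ(b_i/K_i) = 21.86 / 188.2 = 0.1162 m/day.
Q = K_eq · A · (Δh/L) = 0.1162 × 173 × (9.37/21.86) = 8.615 m³/day.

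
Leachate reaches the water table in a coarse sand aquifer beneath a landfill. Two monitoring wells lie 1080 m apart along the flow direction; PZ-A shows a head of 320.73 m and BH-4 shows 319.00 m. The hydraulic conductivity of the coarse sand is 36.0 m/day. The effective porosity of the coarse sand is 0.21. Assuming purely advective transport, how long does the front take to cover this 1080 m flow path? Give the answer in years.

10.8

Hydraulic gradient i = (320.73 − 319.00) / 1080 = 1.73 / 1080 = 0.001602.
Darcy flux q = K · i = 36.00 × 0.001602 = 0.05767 m/day.
Seepage velocity v = q / n_e = 0.05767 / 0.21 = 0.2746 m/day.
Travel time t = L / v = 1080 / 0.2746 = 3933 days = 10.77 years.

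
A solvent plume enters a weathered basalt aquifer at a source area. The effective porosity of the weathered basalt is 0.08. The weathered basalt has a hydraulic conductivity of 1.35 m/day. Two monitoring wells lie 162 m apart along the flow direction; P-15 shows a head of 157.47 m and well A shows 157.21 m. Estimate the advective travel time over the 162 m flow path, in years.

16.4

Hydraulic gradient i = (157.47 − 157.21) / 162 = 0.26 / 162 = 0.001605.
Darcy flux q = K · i = 1.350 × 0.001605 = 0.002167 m/day.
Seepage velocity v = q / n_e = 0.002167 / 0.08 = 0.02708 m/day.
Travel time t = L / v = 162 / 0.02708 = 5982 days = 16.38 years.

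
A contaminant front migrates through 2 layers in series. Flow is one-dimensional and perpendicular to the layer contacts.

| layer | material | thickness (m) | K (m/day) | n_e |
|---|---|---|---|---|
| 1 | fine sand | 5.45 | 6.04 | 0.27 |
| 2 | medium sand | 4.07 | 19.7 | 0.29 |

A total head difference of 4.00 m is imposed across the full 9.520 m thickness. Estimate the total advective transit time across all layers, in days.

0.735

With flow normal to the layers, continuity requires the same specific discharge q through every layer.
Σ(b_i/K_i) = 5.45/6.04 + 4.07/19.7 = 1.109 d.
q = Δh / Σ(b_i/K_i) = 4.00 / 1.109 = 3.607 m/day.
In each layer the seepage velocity is v_i = q/n_i, so the layer transit time is t_i = b_i·n_i / q:
  layer 1 (fine sand): t_1 = 5.45 × 0.27 / 3.607 = 0.4079 d
  layer 2 (medium sand): t_2 = 4.07 × 0.29 / 3.607 = 0.3272 d
Total t = Σ t_i = 0.7352 days.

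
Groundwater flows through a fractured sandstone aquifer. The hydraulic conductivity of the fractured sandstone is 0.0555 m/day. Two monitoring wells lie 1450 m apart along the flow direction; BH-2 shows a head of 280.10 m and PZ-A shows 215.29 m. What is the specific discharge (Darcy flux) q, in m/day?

0.00248

Hydraulic gradient i = (280.10 − 215.29) / 1450 = 64.81 / 1450 = 0.04470.
Specific discharge q = K · i = 0.05550 × 0.04470 = 0.002481 m/day.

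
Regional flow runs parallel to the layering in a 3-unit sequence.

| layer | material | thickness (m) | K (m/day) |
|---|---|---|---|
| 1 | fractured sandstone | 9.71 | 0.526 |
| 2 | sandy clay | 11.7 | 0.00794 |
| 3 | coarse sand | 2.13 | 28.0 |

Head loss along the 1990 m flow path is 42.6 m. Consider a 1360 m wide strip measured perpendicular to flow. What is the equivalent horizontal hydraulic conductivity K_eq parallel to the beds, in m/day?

Flow is parallel to layering, so each bed carries its own Darcy discharge and the transmissivities add.
Σ(K_i·b_i) = 0.526×9.71 + 0.00794×11.7 + 28.0×2.13 = 64.84 m²/day.
Total thickness b = 23.54 m, so K_eq = Σ(K_i·b_i)/b = 2.754 m/day.

2.75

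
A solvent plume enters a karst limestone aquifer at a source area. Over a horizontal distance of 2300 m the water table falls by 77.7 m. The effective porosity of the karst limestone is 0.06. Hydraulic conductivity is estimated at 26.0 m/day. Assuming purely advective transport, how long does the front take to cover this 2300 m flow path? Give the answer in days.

157

Hydraulic gradient i = Δh / L = 77.7 / 2300 = 0.03378.
Darcy flux q = K · i = 26.00 × 0.03378 = 0.8783 m/day.
Seepage velocity v = q / n_e = 0.8783 / 0.06 = 14.64 m/day.
Travel time t = L / v = 2300 / 14.64 = 157.1 days.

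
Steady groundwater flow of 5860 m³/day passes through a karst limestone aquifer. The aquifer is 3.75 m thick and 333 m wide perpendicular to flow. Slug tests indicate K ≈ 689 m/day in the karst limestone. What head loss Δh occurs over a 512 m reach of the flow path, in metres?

3.49

Cross-sectional area A = 333 × 3.75 = 1249 m².
From Q = K·A·i, i = Q / (K·A) = 5860 / (689.0 × 1249) = 0.006811.
Head loss Δh = i · L = 0.006811 × 512 = 3.487 m.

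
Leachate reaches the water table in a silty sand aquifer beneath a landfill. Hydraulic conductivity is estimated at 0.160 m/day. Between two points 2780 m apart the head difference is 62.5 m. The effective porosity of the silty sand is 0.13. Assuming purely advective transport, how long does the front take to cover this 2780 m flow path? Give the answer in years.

Hydraulic gradient i = Δh / L = 62.5 / 2780 = 0.02248.
Darcy flux q = K · i = 0.1600 × 0.02248 = 0.003597 m/day.
Seepage velocity v = q / n_e = 0.003597 / 0.13 = 0.02767 m/day.
Travel time t = L / v = 2780 / 0.02767 = 1.005e+05 days = 275.1 years.

275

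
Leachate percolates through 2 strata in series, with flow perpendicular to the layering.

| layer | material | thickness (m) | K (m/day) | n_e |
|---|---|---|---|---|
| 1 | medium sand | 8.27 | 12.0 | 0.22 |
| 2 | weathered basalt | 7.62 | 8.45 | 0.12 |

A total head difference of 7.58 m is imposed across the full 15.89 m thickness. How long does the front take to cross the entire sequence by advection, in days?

With flow normal to the layers, continuity requires the same specific discharge q through every layer.
Σ(b_i/K_i) = 8.27/12.0 + 7.62/8.45 = 1.591 d.
q = Δh / Σ(b_i/K_i) = 7.58 / 1.591 = 4.764 m/day.
In each layer the seepage velocity is v_i = q/n_i, so the layer transit time is t_i = b_i·n_i / q:
  layer 1 (medium sand): t_1 = 8.27 × 0.22 / 4.764 = 0.3819 d
  layer 2 (weathered basalt): t_2 = 7.62 × 0.12 / 4.764 = 0.1919 d
Total t = Σ t_i = 0.5738 days.

0.574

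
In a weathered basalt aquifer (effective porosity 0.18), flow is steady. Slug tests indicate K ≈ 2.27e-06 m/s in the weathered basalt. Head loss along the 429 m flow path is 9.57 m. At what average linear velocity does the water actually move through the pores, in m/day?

0.0243

Convert K: 2.27e-06 m/s × 86400 = 0.1961 m/day.
Hydraulic gradient i = Δh / L = 9.57 / 429 = 0.02231.
Darcy flux q = K · i = 0.1961 × 0.02231 = 0.004375 m/day.
Seepage velocity v = q / n_e = 0.004375 / 0.18 = 0.02431 m/day.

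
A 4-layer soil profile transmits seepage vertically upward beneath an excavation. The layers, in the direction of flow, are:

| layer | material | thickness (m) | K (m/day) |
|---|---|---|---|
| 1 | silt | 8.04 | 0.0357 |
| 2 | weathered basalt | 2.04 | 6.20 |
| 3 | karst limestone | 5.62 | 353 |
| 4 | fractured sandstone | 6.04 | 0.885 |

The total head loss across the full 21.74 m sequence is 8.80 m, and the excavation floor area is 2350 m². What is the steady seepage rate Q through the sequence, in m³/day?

Flow is perpendicular to layering, so the layers act in series and the equivalent K is the thickness-weighted harmonic mean.
Total thickness L = 8.04 + 2.04 + 5.62 + 6.04 = 21.74 m.
Σ(b_i/K_i) = 8.04/0.0357 + 2.04/6.20 + 5.62/353 + 6.04/0.885 = 232.4 d.
K_eq = L / Σ(b_i/K_i) = 21.74 / 232.4 = 0.09355 m/day.
Q = K_eq · A · (Δh/L) = 0.09355 × 2350 × (8.80/21.74) = 88.99 m³/day.

89.0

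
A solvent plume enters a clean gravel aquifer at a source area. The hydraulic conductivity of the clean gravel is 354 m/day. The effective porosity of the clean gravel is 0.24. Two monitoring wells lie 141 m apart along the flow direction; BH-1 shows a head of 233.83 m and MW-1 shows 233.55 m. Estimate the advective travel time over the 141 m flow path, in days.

Hydraulic gradient i = (233.83 − 233.55) / 141 = 0.28 / 141 = 0.001986.
Darcy flux q = K · i = 354.0 × 0.001986 = 0.7030 m/day.
Seepage velocity v = q / n_e = 0.7030 / 0.24 = 2.929 m/day.
Travel time t = L / v = 141 / 2.929 = 48.14 days.

48.1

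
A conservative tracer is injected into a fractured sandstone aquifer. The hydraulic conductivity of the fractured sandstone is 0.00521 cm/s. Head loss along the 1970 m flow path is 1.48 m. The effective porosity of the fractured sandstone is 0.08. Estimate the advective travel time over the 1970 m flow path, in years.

128

Convert K: 0.00521 cm/s × 864 = 4.501 m/day.
Hydraulic gradient i = Δh / L = 1.48 / 1970 = 0.0007513.
Darcy flux q = K · i = 4.501 × 0.0007513 = 0.003382 m/day.
Seepage velocity v = q / n_e = 0.003382 / 0.08 = 0.04227 m/day.
Travel time t = L / v = 1970 / 0.04227 = 46603 days = 127.6 years.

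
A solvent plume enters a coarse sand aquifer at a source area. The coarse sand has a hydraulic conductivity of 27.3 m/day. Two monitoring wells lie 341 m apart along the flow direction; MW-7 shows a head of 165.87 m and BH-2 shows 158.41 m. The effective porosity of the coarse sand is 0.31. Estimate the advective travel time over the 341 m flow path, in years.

0.485

Hydraulic gradient i = (165.87 − 158.41) / 341 = 7.46 / 341 = 0.02188.
Darcy flux q = K · i = 27.30 × 0.02188 = 0.5972 m/day.
Seepage velocity v = q / n_e = 0.5972 / 0.31 = 1.927 m/day.
Travel time t = L / v = 341 / 1.927 = 177.0 days = 0.4846 years.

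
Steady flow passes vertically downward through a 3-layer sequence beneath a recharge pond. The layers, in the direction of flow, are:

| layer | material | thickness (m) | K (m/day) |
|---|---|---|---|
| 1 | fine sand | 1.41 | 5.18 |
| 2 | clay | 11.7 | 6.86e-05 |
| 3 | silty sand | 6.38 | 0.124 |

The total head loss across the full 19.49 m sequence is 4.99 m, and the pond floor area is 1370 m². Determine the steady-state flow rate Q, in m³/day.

Flow is perpendicular to layering, so the layers act in series and the equivalent K is the thickness-weighted harmonic mean.
Total thickness L = 1.41 + 11.7 + 6.38 = 19.49 m.
Σ(b_i/K_i) = 1.41/5.18 + 11.7/6.86e-05 + 6.38/0.124 = 1.706e+05 d.
K_eq = L / Σ(b_i/K_i) = 19.49 / 1.706e+05 = 0.0001142 m/day.
Q = K_eq · A · (Δh/L) = 0.0001142 × 1370 × (4.99/19.49) = 0.04007 m³/day.

0.0401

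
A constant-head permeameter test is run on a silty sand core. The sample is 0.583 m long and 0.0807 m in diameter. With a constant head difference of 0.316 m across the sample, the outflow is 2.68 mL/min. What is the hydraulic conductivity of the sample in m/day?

1.39

Cross-sectional area A = π·(d/2)² = π × (0.0807/2)² = 0.005115 m².
Convert discharge: 2.68 mL/min = 4.467e-08 m³/s.
Darcy's law rearranged: K = Q·L / (A·Δh) = 4.467e-08 × 0.583 / (0.005115 × 0.316) = 1.611e-05 m/s = 1.392 m/day.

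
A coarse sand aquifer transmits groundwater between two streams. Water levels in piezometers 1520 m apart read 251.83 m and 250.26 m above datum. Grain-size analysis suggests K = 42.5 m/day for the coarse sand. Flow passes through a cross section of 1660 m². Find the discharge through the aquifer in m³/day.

Hydraulic gradient i = (251.83 − 250.26) / 1520 = 1.57 / 1520 = 0.001033.
Darcy's law: Q = K · A · i = 42.50 × 1660 × 0.001033 = 72.87 m³/day.

72.9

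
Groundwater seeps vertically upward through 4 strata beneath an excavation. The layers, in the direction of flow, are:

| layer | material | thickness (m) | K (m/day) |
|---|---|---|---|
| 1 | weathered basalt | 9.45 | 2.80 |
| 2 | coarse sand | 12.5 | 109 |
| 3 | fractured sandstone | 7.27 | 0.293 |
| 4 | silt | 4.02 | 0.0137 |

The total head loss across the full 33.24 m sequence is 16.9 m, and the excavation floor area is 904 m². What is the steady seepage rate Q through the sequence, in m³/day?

47.5

Flow is perpendicular to layering, so the layers act in series and the equivalent K is the thickness-weighted harmonic mean.
Total thickness L = 9.45 + 12.5 + 7.27 + 4.02 = 33.24 m.
Σ(b_i/K_i) = 9.45/2.80 + 12.5/109 + 7.27/0.293 + 4.02/0.0137 = 321.7 d.
K_eq = L / Σ(b_i/K_i) = 33.24 / 321.7 = 0.1033 m/day.
Q = K_eq · A · (Δh/L) = 0.1033 × 904 × (16.9/33.24) = 47.49 m³/day.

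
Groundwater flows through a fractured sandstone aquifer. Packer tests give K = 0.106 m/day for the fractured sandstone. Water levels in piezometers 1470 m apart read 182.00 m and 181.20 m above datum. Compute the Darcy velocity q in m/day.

Hydraulic gradient i = (182.00 − 181.20) / 1470 = 0.8 / 1470 = 0.0005442.
Specific discharge q = K · i = 0.1060 × 0.0005442 = 5.769e-05 m/day.

5.77e-05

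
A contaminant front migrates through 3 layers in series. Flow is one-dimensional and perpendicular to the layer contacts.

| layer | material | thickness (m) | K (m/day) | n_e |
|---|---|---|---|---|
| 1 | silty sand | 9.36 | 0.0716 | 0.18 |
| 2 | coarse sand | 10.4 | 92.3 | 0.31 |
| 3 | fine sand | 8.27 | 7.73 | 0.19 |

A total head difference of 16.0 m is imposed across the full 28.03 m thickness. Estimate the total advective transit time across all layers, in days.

With flow normal to the layers, continuity requires the same specific discharge q through every layer.
Σ(b_i/K_i) = 9.36/0.0716 + 10.4/92.3 + 8.27/7.73 = 131.9 d.
q = Δh / Σ(b_i/K_i) = 16.0 / 131.9 = 0.1213 m/day.
In each layer the seepage velocity is v_i = q/n_i, so the layer transit time is t_i = b_i·n_i / q:
  layer 1 (silty sand): t_1 = 9.36 × 0.18 / 0.1213 = 13.89 d
  layer 2 (coarse sand): t_2 = 10.4 × 0.31 / 0.1213 = 26.58 d
  layer 3 (fine sand): t_3 = 8.27 × 0.19 / 0.1213 = 12.95 d
Total t = Σ t_i = 53.42 days.

53.4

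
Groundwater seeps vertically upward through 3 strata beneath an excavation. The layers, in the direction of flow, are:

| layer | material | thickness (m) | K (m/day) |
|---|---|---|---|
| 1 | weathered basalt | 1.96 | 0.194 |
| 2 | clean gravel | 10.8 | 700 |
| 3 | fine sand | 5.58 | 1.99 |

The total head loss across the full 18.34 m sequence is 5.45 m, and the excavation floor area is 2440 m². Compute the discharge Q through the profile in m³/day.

Flow is perpendicular to layering, so the layers act in series and the equivalent K is the thickness-weighted harmonic mean.
Total thickness L = 1.96 + 10.8 + 5.58 = 18.34 m.
Σ(b_i/K_i) = 1.96/0.194 + 10.8/700 + 5.58/1.99 = 12.92 d.
K_eq = L / Σ(b_i/K_i) = 18.34 / 12.92 = 1.419 m/day.
Q = K_eq · A · (Δh/L) = 1.419 × 2440 × (5.45/18.34) = 1029 m³/day.

1030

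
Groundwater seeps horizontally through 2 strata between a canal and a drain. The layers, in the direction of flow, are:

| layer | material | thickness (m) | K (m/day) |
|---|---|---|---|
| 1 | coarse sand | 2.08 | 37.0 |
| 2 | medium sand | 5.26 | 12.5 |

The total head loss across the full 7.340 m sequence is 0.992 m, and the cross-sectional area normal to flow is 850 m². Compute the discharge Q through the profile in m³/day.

Flow is perpendicular to layering, so the layers act in series and the equivalent K is the thickness-weighted harmonic mean.
Total thickness L = 2.08 + 5.26 = 7.340 m.
Σ(b_i/K_i) = 2.08/37.0 + 5.26/12.5 = 0.4770 d.
K_eq = L / Σ(b_i/K_i) = 7.340 / 0.4770 = 15.39 m/day.
Q = K_eq · A · (Δh/L) = 15.39 × 850 × (0.992/7.340) = 1768 m³/day.

1770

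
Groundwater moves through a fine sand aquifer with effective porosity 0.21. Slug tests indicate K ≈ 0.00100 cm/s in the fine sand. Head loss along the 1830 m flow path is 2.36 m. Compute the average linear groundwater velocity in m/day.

0.00531

Convert K: 0.00100 cm/s × 864 = 0.8640 m/day.
Hydraulic gradient i = Δh / L = 2.36 / 1830 = 0.001290.
Darcy flux q = K · i = 0.8640 × 0.001290 = 0.001114 m/day.
Seepage velocity v = q / n_e = 0.001114 / 0.21 = 0.005306 m/day.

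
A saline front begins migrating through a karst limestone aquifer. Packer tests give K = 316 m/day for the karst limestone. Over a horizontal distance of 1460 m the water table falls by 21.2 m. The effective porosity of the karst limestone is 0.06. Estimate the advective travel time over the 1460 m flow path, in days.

19.1

Hydraulic gradient i = Δh / L = 21.2 / 1460 = 0.01452.
Darcy flux q = K · i = 316.0 × 0.01452 = 4.588 m/day.
Seepage velocity v = q / n_e = 4.588 / 0.06 = 76.47 m/day.
Travel time t = L / v = 1460 / 76.47 = 19.09 days.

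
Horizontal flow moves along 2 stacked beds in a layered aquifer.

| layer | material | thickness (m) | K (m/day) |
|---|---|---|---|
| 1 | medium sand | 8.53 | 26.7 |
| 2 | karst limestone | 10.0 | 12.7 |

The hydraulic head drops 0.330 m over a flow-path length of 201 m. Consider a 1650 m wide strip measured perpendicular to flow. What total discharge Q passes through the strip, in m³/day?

961

Flow is parallel to layering, so each bed carries its own Darcy discharge and the transmissivities add.
Σ(K_i·b_i) = 26.7×8.53 + 12.7×10.0 = 354.8 m²/day.
Hydraulic gradient i = Δh / L = 0.330 / 201 = 0.001642.
Q = Σ(K_i·b_i) · W · i = 354.8 × 1650 × 0.001642 = 961.0 m³/day.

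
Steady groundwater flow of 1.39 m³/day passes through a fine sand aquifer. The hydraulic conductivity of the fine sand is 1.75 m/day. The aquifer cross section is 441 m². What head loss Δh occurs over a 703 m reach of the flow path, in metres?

1.27

From Q = K·A·i, i = Q / (K·A) = 1.39 / (1.750 × 441.0) = 0.001801.
Head loss Δh = i · L = 0.001801 × 703 = 1.266 m.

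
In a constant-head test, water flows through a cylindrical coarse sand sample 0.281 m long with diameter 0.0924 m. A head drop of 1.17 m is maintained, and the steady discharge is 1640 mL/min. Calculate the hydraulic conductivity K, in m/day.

Cross-sectional area A = π·(d/2)² = π × (0.0924/2)² = 0.006706 m².
Convert discharge: 1640 mL/min = 2.733e-05 m³/s.
Darcy's law rearranged: K = Q·L / (A·Δh) = 2.733e-05 × 0.281 / (0.006706 × 1.17) = 0.0009790 m/s = 84.58 m/day.

84.6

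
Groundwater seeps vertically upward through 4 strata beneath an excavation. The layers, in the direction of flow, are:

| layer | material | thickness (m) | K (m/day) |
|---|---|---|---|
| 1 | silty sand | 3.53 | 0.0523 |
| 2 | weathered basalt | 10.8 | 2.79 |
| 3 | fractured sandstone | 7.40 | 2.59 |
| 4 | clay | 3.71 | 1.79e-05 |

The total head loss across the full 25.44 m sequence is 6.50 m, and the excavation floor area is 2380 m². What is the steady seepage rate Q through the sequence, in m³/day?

Flow is perpendicular to layering, so the layers act in series and the equivalent K is the thickness-weighted harmonic mean.
Total thickness L = 3.53 + 10.8 + 7.40 + 3.71 = 25.44 m.
Σ(b_i/K_i) = 3.53/0.0523 + 10.8/2.79 + 7.40/2.59 + 3.71/1.79e-05 = 2.073e+05 d.
K_eq = L / Σ(b_i/K_i) = 25.44 / 2.073e+05 = 0.0001227 m/day.
Q = K_eq · A · (Δh/L) = 0.0001227 × 2380 × (6.50/25.44) = 0.07461 m³/day.

0.0746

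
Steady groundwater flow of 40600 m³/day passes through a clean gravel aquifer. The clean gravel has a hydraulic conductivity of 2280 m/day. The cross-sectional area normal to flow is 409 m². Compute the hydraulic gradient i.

0.0435

From Q = K·A·i, i = Q / (K·A) = 40600 / (2280 × 409.0) = 0.04354.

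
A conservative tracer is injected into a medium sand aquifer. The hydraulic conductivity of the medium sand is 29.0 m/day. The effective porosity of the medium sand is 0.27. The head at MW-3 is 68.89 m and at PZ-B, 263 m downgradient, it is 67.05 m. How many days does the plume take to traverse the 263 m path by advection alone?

350

Hydraulic gradient i = (68.89 − 67.05) / 263 = 1.84 / 263 = 0.006996.
Darcy flux q = K · i = 29.00 × 0.006996 = 0.2029 m/day.
Seepage velocity v = q / n_e = 0.2029 / 0.27 = 0.7514 m/day.
Travel time t = L / v = 263 / 0.7514 = 350.0 days.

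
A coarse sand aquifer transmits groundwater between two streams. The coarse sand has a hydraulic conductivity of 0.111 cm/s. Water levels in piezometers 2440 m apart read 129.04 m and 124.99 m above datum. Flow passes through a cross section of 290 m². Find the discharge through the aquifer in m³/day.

Convert K: 0.111 cm/s × 864 = 95.90 m/day.
Hydraulic gradient i = (129.04 − 124.99) / 2440 = 4.05 / 2440 = 0.001660.
Darcy's law: Q = K · A · i = 95.90 × 290.0 × 0.001660 = 46.16 m³/day.

46.2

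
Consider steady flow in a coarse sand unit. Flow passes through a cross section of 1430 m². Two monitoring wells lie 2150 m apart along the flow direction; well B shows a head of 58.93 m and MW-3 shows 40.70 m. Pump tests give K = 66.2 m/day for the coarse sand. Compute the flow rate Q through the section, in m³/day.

803

Hydraulic gradient i = (58.93 − 40.70) / 2150 = 18.23 / 2150 = 0.008479.
Darcy's law: Q = K · A · i = 66.20 × 1430 × 0.008479 = 802.7 m³/day.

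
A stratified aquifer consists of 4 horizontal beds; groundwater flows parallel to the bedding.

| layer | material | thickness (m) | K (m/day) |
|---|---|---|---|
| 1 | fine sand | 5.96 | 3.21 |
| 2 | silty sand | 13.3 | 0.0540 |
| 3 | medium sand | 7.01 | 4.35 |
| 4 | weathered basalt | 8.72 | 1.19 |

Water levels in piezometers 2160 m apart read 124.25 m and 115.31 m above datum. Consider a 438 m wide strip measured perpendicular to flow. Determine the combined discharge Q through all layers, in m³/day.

110

Flow is parallel to layering, so each bed carries its own Darcy discharge and the transmissivities add.
Σ(K_i·b_i) = 3.21×5.96 + 0.0540×13.3 + 4.35×7.01 + 1.19×8.72 = 60.72 m²/day.
Hydraulic gradient i = (124.25 − 115.31) / 2160 = 8.94 / 2160 = 0.004139.
Q = Σ(K_i·b_i) · W · i = 60.72 × 438 × 0.004139 = 110.1 m³/day.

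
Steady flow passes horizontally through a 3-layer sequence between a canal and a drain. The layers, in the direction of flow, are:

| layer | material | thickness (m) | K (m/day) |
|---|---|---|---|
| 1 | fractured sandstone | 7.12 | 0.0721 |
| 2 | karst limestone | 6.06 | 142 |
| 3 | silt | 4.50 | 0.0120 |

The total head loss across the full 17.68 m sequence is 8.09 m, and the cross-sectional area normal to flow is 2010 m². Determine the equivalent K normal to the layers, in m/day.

Flow is perpendicular to layering, so the layers act in series and the equivalent K is the thickness-weighted harmonic mean.
Total thickness L = 7.12 + 6.06 + 4.50 = 17.68 m.
Σ(b_i/K_i) = 7.12/0.0721 + 6.06/142 + 4.50/0.0120 = 473.8 d.
K_eq = L / Σ(b_i/K_i) = 17.68 / 473.8 = 0.03732 m/day.

0.0373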